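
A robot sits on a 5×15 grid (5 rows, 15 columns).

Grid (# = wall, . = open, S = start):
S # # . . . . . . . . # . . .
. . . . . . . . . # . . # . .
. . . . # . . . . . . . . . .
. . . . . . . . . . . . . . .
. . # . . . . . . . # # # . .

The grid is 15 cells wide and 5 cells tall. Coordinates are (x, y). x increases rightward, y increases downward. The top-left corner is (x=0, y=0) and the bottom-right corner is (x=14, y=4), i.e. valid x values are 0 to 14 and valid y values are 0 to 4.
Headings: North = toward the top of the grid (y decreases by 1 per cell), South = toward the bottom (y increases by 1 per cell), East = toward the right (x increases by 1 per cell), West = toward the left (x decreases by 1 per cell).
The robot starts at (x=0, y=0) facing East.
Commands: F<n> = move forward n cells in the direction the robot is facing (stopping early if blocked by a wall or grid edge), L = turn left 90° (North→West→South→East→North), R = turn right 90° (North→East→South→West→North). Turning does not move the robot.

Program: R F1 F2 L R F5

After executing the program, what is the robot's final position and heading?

Start: (x=0, y=0), facing East
  R: turn right, now facing South
  F1: move forward 1, now at (x=0, y=1)
  F2: move forward 2, now at (x=0, y=3)
  L: turn left, now facing East
  R: turn right, now facing South
  F5: move forward 1/5 (blocked), now at (x=0, y=4)
Final: (x=0, y=4), facing South

Answer: Final position: (x=0, y=4), facing South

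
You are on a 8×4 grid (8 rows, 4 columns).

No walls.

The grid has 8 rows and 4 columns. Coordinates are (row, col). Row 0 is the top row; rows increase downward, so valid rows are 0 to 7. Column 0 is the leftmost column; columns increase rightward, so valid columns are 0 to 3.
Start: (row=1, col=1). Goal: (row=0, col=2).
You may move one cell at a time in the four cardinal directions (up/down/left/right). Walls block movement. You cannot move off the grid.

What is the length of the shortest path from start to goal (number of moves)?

BFS from (row=1, col=1) until reaching (row=0, col=2):
  Distance 0: (row=1, col=1)
  Distance 1: (row=0, col=1), (row=1, col=0), (row=1, col=2), (row=2, col=1)
  Distance 2: (row=0, col=0), (row=0, col=2), (row=1, col=3), (row=2, col=0), (row=2, col=2), (row=3, col=1)  <- goal reached here
One shortest path (2 moves): (row=1, col=1) -> (row=1, col=2) -> (row=0, col=2)

Answer: Shortest path length: 2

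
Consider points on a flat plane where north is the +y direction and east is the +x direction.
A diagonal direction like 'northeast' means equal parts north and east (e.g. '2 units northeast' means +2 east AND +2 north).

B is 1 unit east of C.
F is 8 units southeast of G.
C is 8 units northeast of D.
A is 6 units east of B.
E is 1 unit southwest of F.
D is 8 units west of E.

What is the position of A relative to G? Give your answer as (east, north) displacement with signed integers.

Place G at the origin (east=0, north=0).
  F is 8 units southeast of G: delta (east=+8, north=-8); F at (east=8, north=-8).
  E is 1 unit southwest of F: delta (east=-1, north=-1); E at (east=7, north=-9).
  D is 8 units west of E: delta (east=-8, north=+0); D at (east=-1, north=-9).
  C is 8 units northeast of D: delta (east=+8, north=+8); C at (east=7, north=-1).
  B is 1 unit east of C: delta (east=+1, north=+0); B at (east=8, north=-1).
  A is 6 units east of B: delta (east=+6, north=+0); A at (east=14, north=-1).
Therefore A relative to G: (east=14, north=-1).

Answer: A is at (east=14, north=-1) relative to G.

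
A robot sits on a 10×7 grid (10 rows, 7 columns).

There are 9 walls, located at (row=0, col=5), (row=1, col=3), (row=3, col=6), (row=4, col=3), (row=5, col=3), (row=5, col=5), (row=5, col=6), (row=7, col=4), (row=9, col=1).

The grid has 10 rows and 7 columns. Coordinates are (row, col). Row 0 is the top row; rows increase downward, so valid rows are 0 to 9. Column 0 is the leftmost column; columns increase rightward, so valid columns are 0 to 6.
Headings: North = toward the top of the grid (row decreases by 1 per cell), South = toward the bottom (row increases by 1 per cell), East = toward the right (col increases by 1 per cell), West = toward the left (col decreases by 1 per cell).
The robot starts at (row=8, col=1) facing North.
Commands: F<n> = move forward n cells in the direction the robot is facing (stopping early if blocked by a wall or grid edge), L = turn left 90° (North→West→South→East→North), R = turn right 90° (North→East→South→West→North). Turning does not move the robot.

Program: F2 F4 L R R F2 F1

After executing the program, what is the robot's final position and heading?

Answer: Final position: (row=2, col=4), facing East

Derivation:
Start: (row=8, col=1), facing North
  F2: move forward 2, now at (row=6, col=1)
  F4: move forward 4, now at (row=2, col=1)
  L: turn left, now facing West
  R: turn right, now facing North
  R: turn right, now facing East
  F2: move forward 2, now at (row=2, col=3)
  F1: move forward 1, now at (row=2, col=4)
Final: (row=2, col=4), facing East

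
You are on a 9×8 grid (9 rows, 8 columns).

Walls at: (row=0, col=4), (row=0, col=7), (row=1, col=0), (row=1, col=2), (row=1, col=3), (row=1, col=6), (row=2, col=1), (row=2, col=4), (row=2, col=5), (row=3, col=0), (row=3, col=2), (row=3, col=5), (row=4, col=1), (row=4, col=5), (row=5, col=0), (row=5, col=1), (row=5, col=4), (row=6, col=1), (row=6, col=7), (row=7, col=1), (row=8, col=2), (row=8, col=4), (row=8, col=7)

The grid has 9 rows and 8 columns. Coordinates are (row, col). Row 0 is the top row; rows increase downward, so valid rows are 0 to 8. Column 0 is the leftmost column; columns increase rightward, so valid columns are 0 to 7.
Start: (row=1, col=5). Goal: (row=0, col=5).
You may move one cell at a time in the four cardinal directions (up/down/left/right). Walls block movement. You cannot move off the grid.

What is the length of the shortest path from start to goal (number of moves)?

BFS from (row=1, col=5) until reaching (row=0, col=5):
  Distance 0: (row=1, col=5)
  Distance 1: (row=0, col=5), (row=1, col=4)  <- goal reached here
One shortest path (1 moves): (row=1, col=5) -> (row=0, col=5)

Answer: Shortest path length: 1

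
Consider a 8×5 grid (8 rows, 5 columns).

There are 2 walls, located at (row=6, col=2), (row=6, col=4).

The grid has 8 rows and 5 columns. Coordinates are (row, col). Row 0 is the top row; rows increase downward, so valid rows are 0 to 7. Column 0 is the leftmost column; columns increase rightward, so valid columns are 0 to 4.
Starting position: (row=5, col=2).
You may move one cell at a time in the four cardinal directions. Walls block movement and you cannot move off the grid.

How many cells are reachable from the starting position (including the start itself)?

BFS flood-fill from (row=5, col=2):
  Distance 0: (row=5, col=2)
  Distance 1: (row=4, col=2), (row=5, col=1), (row=5, col=3)
  Distance 2: (row=3, col=2), (row=4, col=1), (row=4, col=3), (row=5, col=0), (row=5, col=4), (row=6, col=1), (row=6, col=3)
  Distance 3: (row=2, col=2), (row=3, col=1), (row=3, col=3), (row=4, col=0), (row=4, col=4), (row=6, col=0), (row=7, col=1), (row=7, col=3)
  Distance 4: (row=1, col=2), (row=2, col=1), (row=2, col=3), (row=3, col=0), (row=3, col=4), (row=7, col=0), (row=7, col=2), (row=7, col=4)
  Distance 5: (row=0, col=2), (row=1, col=1), (row=1, col=3), (row=2, col=0), (row=2, col=4)
  Distance 6: (row=0, col=1), (row=0, col=3), (row=1, col=0), (row=1, col=4)
  Distance 7: (row=0, col=0), (row=0, col=4)
Total reachable: 38 (grid has 38 open cells total)

Answer: Reachable cells: 38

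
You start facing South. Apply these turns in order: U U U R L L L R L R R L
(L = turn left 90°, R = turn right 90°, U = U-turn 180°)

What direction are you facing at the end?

Start: South
  U (U-turn (180°)) -> North
  U (U-turn (180°)) -> South
  U (U-turn (180°)) -> North
  R (right (90° clockwise)) -> East
  L (left (90° counter-clockwise)) -> North
  L (left (90° counter-clockwise)) -> West
  L (left (90° counter-clockwise)) -> South
  R (right (90° clockwise)) -> West
  L (left (90° counter-clockwise)) -> South
  R (right (90° clockwise)) -> West
  R (right (90° clockwise)) -> North
  L (left (90° counter-clockwise)) -> West
Final: West

Answer: Final heading: West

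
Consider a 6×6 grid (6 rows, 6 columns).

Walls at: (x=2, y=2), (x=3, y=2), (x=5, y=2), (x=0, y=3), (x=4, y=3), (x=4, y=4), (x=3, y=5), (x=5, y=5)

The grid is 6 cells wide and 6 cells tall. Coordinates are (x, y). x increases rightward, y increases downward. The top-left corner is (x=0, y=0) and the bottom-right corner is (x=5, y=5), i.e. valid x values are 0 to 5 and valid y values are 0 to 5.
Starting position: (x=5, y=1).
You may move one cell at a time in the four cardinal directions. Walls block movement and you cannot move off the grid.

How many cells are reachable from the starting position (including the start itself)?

Answer: Reachable cells: 25

Derivation:
BFS flood-fill from (x=5, y=1):
  Distance 0: (x=5, y=1)
  Distance 1: (x=5, y=0), (x=4, y=1)
  Distance 2: (x=4, y=0), (x=3, y=1), (x=4, y=2)
  Distance 3: (x=3, y=0), (x=2, y=1)
  Distance 4: (x=2, y=0), (x=1, y=1)
  Distance 5: (x=1, y=0), (x=0, y=1), (x=1, y=2)
  Distance 6: (x=0, y=0), (x=0, y=2), (x=1, y=3)
  Distance 7: (x=2, y=3), (x=1, y=4)
  Distance 8: (x=3, y=3), (x=0, y=4), (x=2, y=4), (x=1, y=5)
  Distance 9: (x=3, y=4), (x=0, y=5), (x=2, y=5)
Total reachable: 25 (grid has 28 open cells total)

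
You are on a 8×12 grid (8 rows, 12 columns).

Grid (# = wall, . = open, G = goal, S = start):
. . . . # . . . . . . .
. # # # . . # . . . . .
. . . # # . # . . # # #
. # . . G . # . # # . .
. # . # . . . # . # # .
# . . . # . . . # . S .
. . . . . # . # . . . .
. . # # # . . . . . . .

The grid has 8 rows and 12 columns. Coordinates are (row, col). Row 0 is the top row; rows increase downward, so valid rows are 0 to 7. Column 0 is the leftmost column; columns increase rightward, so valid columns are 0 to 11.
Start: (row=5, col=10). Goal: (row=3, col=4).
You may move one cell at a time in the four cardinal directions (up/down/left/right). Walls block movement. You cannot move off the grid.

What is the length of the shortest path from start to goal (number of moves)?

BFS from (row=5, col=10) until reaching (row=3, col=4):
  Distance 0: (row=5, col=10)
  Distance 1: (row=5, col=9), (row=5, col=11), (row=6, col=10)
  Distance 2: (row=4, col=11), (row=6, col=9), (row=6, col=11), (row=7, col=10)
  Distance 3: (row=3, col=11), (row=6, col=8), (row=7, col=9), (row=7, col=11)
  Distance 4: (row=3, col=10), (row=7, col=8)
  Distance 5: (row=7, col=7)
  Distance 6: (row=7, col=6)
  Distance 7: (row=6, col=6), (row=7, col=5)
  Distance 8: (row=5, col=6)
  Distance 9: (row=4, col=6), (row=5, col=5), (row=5, col=7)
  Distance 10: (row=4, col=5)
  Distance 11: (row=3, col=5), (row=4, col=4)
  Distance 12: (row=2, col=5), (row=3, col=4)  <- goal reached here
One shortest path (12 moves): (row=5, col=10) -> (row=5, col=9) -> (row=6, col=9) -> (row=6, col=8) -> (row=7, col=8) -> (row=7, col=7) -> (row=7, col=6) -> (row=6, col=6) -> (row=5, col=6) -> (row=5, col=5) -> (row=4, col=5) -> (row=4, col=4) -> (row=3, col=4)

Answer: Shortest path length: 12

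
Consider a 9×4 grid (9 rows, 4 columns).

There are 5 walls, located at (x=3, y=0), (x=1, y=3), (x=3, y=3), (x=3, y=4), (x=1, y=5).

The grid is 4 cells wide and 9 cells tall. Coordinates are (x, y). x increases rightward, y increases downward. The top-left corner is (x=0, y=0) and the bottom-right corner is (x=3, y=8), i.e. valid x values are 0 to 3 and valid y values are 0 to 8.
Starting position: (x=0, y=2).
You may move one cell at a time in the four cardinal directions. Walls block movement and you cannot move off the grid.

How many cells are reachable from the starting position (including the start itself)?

Answer: Reachable cells: 31

Derivation:
BFS flood-fill from (x=0, y=2):
  Distance 0: (x=0, y=2)
  Distance 1: (x=0, y=1), (x=1, y=2), (x=0, y=3)
  Distance 2: (x=0, y=0), (x=1, y=1), (x=2, y=2), (x=0, y=4)
  Distance 3: (x=1, y=0), (x=2, y=1), (x=3, y=2), (x=2, y=3), (x=1, y=4), (x=0, y=5)
  Distance 4: (x=2, y=0), (x=3, y=1), (x=2, y=4), (x=0, y=6)
  Distance 5: (x=2, y=5), (x=1, y=6), (x=0, y=7)
  Distance 6: (x=3, y=5), (x=2, y=6), (x=1, y=7), (x=0, y=8)
  Distance 7: (x=3, y=6), (x=2, y=7), (x=1, y=8)
  Distance 8: (x=3, y=7), (x=2, y=8)
  Distance 9: (x=3, y=8)
Total reachable: 31 (grid has 31 open cells total)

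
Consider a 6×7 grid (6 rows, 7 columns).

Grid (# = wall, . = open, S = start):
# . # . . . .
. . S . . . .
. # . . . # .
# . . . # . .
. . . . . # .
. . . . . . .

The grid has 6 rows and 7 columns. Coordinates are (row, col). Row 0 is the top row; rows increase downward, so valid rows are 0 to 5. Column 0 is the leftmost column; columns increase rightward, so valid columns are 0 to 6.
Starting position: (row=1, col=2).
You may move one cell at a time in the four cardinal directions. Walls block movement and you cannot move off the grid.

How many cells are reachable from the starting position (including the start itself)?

BFS flood-fill from (row=1, col=2):
  Distance 0: (row=1, col=2)
  Distance 1: (row=1, col=1), (row=1, col=3), (row=2, col=2)
  Distance 2: (row=0, col=1), (row=0, col=3), (row=1, col=0), (row=1, col=4), (row=2, col=3), (row=3, col=2)
  Distance 3: (row=0, col=4), (row=1, col=5), (row=2, col=0), (row=2, col=4), (row=3, col=1), (row=3, col=3), (row=4, col=2)
  Distance 4: (row=0, col=5), (row=1, col=6), (row=4, col=1), (row=4, col=3), (row=5, col=2)
  Distance 5: (row=0, col=6), (row=2, col=6), (row=4, col=0), (row=4, col=4), (row=5, col=1), (row=5, col=3)
  Distance 6: (row=3, col=6), (row=5, col=0), (row=5, col=4)
  Distance 7: (row=3, col=5), (row=4, col=6), (row=5, col=5)
  Distance 8: (row=5, col=6)
Total reachable: 35 (grid has 35 open cells total)

Answer: Reachable cells: 35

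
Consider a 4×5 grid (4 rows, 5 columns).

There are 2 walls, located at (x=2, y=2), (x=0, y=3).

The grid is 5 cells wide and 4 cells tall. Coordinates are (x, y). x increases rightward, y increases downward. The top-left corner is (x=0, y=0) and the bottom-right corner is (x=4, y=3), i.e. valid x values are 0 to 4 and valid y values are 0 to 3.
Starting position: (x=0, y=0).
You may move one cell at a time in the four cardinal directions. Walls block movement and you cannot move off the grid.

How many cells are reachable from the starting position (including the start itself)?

BFS flood-fill from (x=0, y=0):
  Distance 0: (x=0, y=0)
  Distance 1: (x=1, y=0), (x=0, y=1)
  Distance 2: (x=2, y=0), (x=1, y=1), (x=0, y=2)
  Distance 3: (x=3, y=0), (x=2, y=1), (x=1, y=2)
  Distance 4: (x=4, y=0), (x=3, y=1), (x=1, y=3)
  Distance 5: (x=4, y=1), (x=3, y=2), (x=2, y=3)
  Distance 6: (x=4, y=2), (x=3, y=3)
  Distance 7: (x=4, y=3)
Total reachable: 18 (grid has 18 open cells total)

Answer: Reachable cells: 18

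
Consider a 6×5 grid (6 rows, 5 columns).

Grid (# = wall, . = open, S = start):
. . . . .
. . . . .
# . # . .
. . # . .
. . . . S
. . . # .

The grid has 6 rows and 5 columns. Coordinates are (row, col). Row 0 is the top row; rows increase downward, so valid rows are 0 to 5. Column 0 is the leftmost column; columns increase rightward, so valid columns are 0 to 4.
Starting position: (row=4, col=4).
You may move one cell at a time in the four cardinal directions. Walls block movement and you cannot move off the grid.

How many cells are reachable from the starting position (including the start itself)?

Answer: Reachable cells: 26

Derivation:
BFS flood-fill from (row=4, col=4):
  Distance 0: (row=4, col=4)
  Distance 1: (row=3, col=4), (row=4, col=3), (row=5, col=4)
  Distance 2: (row=2, col=4), (row=3, col=3), (row=4, col=2)
  Distance 3: (row=1, col=4), (row=2, col=3), (row=4, col=1), (row=5, col=2)
  Distance 4: (row=0, col=4), (row=1, col=3), (row=3, col=1), (row=4, col=0), (row=5, col=1)
  Distance 5: (row=0, col=3), (row=1, col=2), (row=2, col=1), (row=3, col=0), (row=5, col=0)
  Distance 6: (row=0, col=2), (row=1, col=1)
  Distance 7: (row=0, col=1), (row=1, col=0)
  Distance 8: (row=0, col=0)
Total reachable: 26 (grid has 26 open cells total)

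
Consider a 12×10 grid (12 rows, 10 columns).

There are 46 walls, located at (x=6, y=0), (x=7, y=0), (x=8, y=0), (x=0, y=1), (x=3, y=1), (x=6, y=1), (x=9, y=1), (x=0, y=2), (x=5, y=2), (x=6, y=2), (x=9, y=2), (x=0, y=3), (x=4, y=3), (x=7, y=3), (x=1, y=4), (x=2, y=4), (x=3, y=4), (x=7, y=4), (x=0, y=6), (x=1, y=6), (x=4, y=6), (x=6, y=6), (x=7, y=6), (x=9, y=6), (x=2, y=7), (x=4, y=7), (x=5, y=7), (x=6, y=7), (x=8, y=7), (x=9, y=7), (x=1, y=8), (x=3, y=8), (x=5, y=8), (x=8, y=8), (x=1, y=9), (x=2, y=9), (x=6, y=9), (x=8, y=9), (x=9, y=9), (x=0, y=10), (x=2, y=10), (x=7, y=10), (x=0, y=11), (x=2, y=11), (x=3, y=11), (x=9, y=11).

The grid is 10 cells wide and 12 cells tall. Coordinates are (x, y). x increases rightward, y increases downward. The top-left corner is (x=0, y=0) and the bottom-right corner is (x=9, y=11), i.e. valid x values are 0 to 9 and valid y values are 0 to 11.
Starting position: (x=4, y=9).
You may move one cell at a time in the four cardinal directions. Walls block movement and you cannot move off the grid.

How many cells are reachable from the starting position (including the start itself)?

Answer: Reachable cells: 15

Derivation:
BFS flood-fill from (x=4, y=9):
  Distance 0: (x=4, y=9)
  Distance 1: (x=4, y=8), (x=3, y=9), (x=5, y=9), (x=4, y=10)
  Distance 2: (x=3, y=10), (x=5, y=10), (x=4, y=11)
  Distance 3: (x=6, y=10), (x=5, y=11)
  Distance 4: (x=6, y=11)
  Distance 5: (x=7, y=11)
  Distance 6: (x=8, y=11)
  Distance 7: (x=8, y=10)
  Distance 8: (x=9, y=10)
Total reachable: 15 (grid has 74 open cells total)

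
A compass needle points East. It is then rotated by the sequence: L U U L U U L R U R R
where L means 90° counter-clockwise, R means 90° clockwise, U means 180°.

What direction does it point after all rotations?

Start: East
  L (left (90° counter-clockwise)) -> North
  U (U-turn (180°)) -> South
  U (U-turn (180°)) -> North
  L (left (90° counter-clockwise)) -> West
  U (U-turn (180°)) -> East
  U (U-turn (180°)) -> West
  L (left (90° counter-clockwise)) -> South
  R (right (90° clockwise)) -> West
  U (U-turn (180°)) -> East
  R (right (90° clockwise)) -> South
  R (right (90° clockwise)) -> West
Final: West

Answer: Final heading: West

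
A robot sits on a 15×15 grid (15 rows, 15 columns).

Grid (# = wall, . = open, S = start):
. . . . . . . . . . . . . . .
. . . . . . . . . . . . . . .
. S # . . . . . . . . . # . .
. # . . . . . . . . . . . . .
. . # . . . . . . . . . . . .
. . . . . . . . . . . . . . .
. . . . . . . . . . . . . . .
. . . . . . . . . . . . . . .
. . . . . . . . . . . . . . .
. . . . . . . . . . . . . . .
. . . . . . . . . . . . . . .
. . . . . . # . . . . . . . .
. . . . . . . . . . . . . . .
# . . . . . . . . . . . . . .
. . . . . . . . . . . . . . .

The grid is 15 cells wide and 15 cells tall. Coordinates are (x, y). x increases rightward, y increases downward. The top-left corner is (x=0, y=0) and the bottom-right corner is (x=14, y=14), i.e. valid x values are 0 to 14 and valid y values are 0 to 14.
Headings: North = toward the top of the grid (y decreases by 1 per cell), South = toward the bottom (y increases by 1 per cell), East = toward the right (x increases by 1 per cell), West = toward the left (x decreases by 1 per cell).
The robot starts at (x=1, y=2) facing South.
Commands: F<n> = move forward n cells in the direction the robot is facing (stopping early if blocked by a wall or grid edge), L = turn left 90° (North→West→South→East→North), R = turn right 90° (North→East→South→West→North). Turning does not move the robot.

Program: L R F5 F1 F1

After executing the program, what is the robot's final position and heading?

Start: (x=1, y=2), facing South
  L: turn left, now facing East
  R: turn right, now facing South
  F5: move forward 0/5 (blocked), now at (x=1, y=2)
  F1: move forward 0/1 (blocked), now at (x=1, y=2)
  F1: move forward 0/1 (blocked), now at (x=1, y=2)
Final: (x=1, y=2), facing South

Answer: Final position: (x=1, y=2), facing South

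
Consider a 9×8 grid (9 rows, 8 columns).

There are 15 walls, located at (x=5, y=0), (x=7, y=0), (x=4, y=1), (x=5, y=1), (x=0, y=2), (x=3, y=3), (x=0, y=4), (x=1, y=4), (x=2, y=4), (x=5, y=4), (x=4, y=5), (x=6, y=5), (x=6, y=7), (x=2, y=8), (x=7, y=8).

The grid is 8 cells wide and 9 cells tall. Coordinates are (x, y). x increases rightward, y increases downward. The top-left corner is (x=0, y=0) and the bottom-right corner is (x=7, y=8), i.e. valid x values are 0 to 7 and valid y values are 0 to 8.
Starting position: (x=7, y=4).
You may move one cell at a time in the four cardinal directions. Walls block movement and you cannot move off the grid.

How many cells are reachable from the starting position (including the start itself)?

BFS flood-fill from (x=7, y=4):
  Distance 0: (x=7, y=4)
  Distance 1: (x=7, y=3), (x=6, y=4), (x=7, y=5)
  Distance 2: (x=7, y=2), (x=6, y=3), (x=7, y=6)
  Distance 3: (x=7, y=1), (x=6, y=2), (x=5, y=3), (x=6, y=6), (x=7, y=7)
  Distance 4: (x=6, y=1), (x=5, y=2), (x=4, y=3), (x=5, y=6)
  Distance 5: (x=6, y=0), (x=4, y=2), (x=4, y=4), (x=5, y=5), (x=4, y=6), (x=5, y=7)
  Distance 6: (x=3, y=2), (x=3, y=4), (x=3, y=6), (x=4, y=7), (x=5, y=8)
  Distance 7: (x=3, y=1), (x=2, y=2), (x=3, y=5), (x=2, y=6), (x=3, y=7), (x=4, y=8), (x=6, y=8)
  Distance 8: (x=3, y=0), (x=2, y=1), (x=1, y=2), (x=2, y=3), (x=2, y=5), (x=1, y=6), (x=2, y=7), (x=3, y=8)
  Distance 9: (x=2, y=0), (x=4, y=0), (x=1, y=1), (x=1, y=3), (x=1, y=5), (x=0, y=6), (x=1, y=7)
  Distance 10: (x=1, y=0), (x=0, y=1), (x=0, y=3), (x=0, y=5), (x=0, y=7), (x=1, y=8)
  Distance 11: (x=0, y=0), (x=0, y=8)
Total reachable: 57 (grid has 57 open cells total)

Answer: Reachable cells: 57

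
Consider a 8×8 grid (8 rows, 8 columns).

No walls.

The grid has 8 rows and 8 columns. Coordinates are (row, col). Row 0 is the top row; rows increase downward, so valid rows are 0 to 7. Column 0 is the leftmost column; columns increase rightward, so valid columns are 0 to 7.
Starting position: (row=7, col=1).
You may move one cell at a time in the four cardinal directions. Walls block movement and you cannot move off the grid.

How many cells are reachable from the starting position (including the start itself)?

Answer: Reachable cells: 64

Derivation:
BFS flood-fill from (row=7, col=1):
  Distance 0: (row=7, col=1)
  Distance 1: (row=6, col=1), (row=7, col=0), (row=7, col=2)
  Distance 2: (row=5, col=1), (row=6, col=0), (row=6, col=2), (row=7, col=3)
  Distance 3: (row=4, col=1), (row=5, col=0), (row=5, col=2), (row=6, col=3), (row=7, col=4)
  Distance 4: (row=3, col=1), (row=4, col=0), (row=4, col=2), (row=5, col=3), (row=6, col=4), (row=7, col=5)
  Distance 5: (row=2, col=1), (row=3, col=0), (row=3, col=2), (row=4, col=3), (row=5, col=4), (row=6, col=5), (row=7, col=6)
  Distance 6: (row=1, col=1), (row=2, col=0), (row=2, col=2), (row=3, col=3), (row=4, col=4), (row=5, col=5), (row=6, col=6), (row=7, col=7)
  Distance 7: (row=0, col=1), (row=1, col=0), (row=1, col=2), (row=2, col=3), (row=3, col=4), (row=4, col=5), (row=5, col=6), (row=6, col=7)
  Distance 8: (row=0, col=0), (row=0, col=2), (row=1, col=3), (row=2, col=4), (row=3, col=5), (row=4, col=6), (row=5, col=7)
  Distance 9: (row=0, col=3), (row=1, col=4), (row=2, col=5), (row=3, col=6), (row=4, col=7)
  Distance 10: (row=0, col=4), (row=1, col=5), (row=2, col=6), (row=3, col=7)
  Distance 11: (row=0, col=5), (row=1, col=6), (row=2, col=7)
  Distance 12: (row=0, col=6), (row=1, col=7)
  Distance 13: (row=0, col=7)
Total reachable: 64 (grid has 64 open cells total)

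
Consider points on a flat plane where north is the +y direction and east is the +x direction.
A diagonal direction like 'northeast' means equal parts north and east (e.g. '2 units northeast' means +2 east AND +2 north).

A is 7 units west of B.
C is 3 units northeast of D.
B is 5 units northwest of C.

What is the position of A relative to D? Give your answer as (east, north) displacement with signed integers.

Answer: A is at (east=-9, north=8) relative to D.

Derivation:
Place D at the origin (east=0, north=0).
  C is 3 units northeast of D: delta (east=+3, north=+3); C at (east=3, north=3).
  B is 5 units northwest of C: delta (east=-5, north=+5); B at (east=-2, north=8).
  A is 7 units west of B: delta (east=-7, north=+0); A at (east=-9, north=8).
Therefore A relative to D: (east=-9, north=8).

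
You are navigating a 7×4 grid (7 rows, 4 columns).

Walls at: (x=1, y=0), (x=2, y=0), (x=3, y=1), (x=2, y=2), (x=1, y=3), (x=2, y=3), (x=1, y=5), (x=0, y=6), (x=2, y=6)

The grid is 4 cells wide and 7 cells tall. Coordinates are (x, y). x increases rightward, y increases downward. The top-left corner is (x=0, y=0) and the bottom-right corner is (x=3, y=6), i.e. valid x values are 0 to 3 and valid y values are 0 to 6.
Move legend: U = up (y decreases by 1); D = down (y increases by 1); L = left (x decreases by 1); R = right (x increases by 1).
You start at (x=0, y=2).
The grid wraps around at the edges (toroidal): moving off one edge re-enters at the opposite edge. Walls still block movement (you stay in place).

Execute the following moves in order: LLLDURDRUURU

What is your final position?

Answer: Final position: (x=1, y=1)

Derivation:
Start: (x=0, y=2)
  L (left): (x=0, y=2) -> (x=3, y=2)
  L (left): blocked, stay at (x=3, y=2)
  L (left): blocked, stay at (x=3, y=2)
  D (down): (x=3, y=2) -> (x=3, y=3)
  U (up): (x=3, y=3) -> (x=3, y=2)
  R (right): (x=3, y=2) -> (x=0, y=2)
  D (down): (x=0, y=2) -> (x=0, y=3)
  R (right): blocked, stay at (x=0, y=3)
  U (up): (x=0, y=3) -> (x=0, y=2)
  U (up): (x=0, y=2) -> (x=0, y=1)
  R (right): (x=0, y=1) -> (x=1, y=1)
  U (up): blocked, stay at (x=1, y=1)
Final: (x=1, y=1)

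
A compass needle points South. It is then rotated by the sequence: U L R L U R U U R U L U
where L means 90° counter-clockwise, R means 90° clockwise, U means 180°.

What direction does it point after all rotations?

Answer: Final heading: South

Derivation:
Start: South
  U (U-turn (180°)) -> North
  L (left (90° counter-clockwise)) -> West
  R (right (90° clockwise)) -> North
  L (left (90° counter-clockwise)) -> West
  U (U-turn (180°)) -> East
  R (right (90° clockwise)) -> South
  U (U-turn (180°)) -> North
  U (U-turn (180°)) -> South
  R (right (90° clockwise)) -> West
  U (U-turn (180°)) -> East
  L (left (90° counter-clockwise)) -> North
  U (U-turn (180°)) -> South
Final: South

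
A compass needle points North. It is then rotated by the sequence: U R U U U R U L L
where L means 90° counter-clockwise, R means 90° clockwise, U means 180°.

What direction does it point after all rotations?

Start: North
  U (U-turn (180°)) -> South
  R (right (90° clockwise)) -> West
  U (U-turn (180°)) -> East
  U (U-turn (180°)) -> West
  U (U-turn (180°)) -> East
  R (right (90° clockwise)) -> South
  U (U-turn (180°)) -> North
  L (left (90° counter-clockwise)) -> West
  L (left (90° counter-clockwise)) -> South
Final: South

Answer: Final heading: South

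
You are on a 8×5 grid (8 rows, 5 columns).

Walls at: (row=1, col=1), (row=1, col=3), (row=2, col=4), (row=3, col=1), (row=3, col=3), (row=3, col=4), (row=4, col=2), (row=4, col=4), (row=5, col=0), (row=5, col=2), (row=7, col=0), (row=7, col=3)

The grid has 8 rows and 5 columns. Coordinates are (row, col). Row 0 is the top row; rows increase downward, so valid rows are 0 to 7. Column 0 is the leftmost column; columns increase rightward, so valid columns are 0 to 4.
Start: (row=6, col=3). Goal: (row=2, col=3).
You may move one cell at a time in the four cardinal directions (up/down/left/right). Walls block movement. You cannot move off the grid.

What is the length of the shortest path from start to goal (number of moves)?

BFS from (row=6, col=3) until reaching (row=2, col=3):
  Distance 0: (row=6, col=3)
  Distance 1: (row=5, col=3), (row=6, col=2), (row=6, col=4)
  Distance 2: (row=4, col=3), (row=5, col=4), (row=6, col=1), (row=7, col=2), (row=7, col=4)
  Distance 3: (row=5, col=1), (row=6, col=0), (row=7, col=1)
  Distance 4: (row=4, col=1)
  Distance 5: (row=4, col=0)
  Distance 6: (row=3, col=0)
  Distance 7: (row=2, col=0)
  Distance 8: (row=1, col=0), (row=2, col=1)
  Distance 9: (row=0, col=0), (row=2, col=2)
  Distance 10: (row=0, col=1), (row=1, col=2), (row=2, col=3), (row=3, col=2)  <- goal reached here
One shortest path (10 moves): (row=6, col=3) -> (row=6, col=2) -> (row=6, col=1) -> (row=5, col=1) -> (row=4, col=1) -> (row=4, col=0) -> (row=3, col=0) -> (row=2, col=0) -> (row=2, col=1) -> (row=2, col=2) -> (row=2, col=3)

Answer: Shortest path length: 10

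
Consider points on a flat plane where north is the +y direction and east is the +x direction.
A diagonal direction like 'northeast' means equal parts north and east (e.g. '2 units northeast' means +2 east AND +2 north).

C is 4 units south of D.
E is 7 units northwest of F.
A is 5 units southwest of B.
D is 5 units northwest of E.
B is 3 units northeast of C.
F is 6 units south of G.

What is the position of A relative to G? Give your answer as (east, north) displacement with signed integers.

Place G at the origin (east=0, north=0).
  F is 6 units south of G: delta (east=+0, north=-6); F at (east=0, north=-6).
  E is 7 units northwest of F: delta (east=-7, north=+7); E at (east=-7, north=1).
  D is 5 units northwest of E: delta (east=-5, north=+5); D at (east=-12, north=6).
  C is 4 units south of D: delta (east=+0, north=-4); C at (east=-12, north=2).
  B is 3 units northeast of C: delta (east=+3, north=+3); B at (east=-9, north=5).
  A is 5 units southwest of B: delta (east=-5, north=-5); A at (east=-14, north=0).
Therefore A relative to G: (east=-14, north=0).

Answer: A is at (east=-14, north=0) relative to G.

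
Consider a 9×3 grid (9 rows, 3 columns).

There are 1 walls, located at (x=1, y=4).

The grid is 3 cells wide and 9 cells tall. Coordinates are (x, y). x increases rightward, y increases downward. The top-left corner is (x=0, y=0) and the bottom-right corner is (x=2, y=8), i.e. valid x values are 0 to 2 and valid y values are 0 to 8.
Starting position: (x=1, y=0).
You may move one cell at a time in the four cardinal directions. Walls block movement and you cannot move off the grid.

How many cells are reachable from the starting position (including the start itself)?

BFS flood-fill from (x=1, y=0):
  Distance 0: (x=1, y=0)
  Distance 1: (x=0, y=0), (x=2, y=0), (x=1, y=1)
  Distance 2: (x=0, y=1), (x=2, y=1), (x=1, y=2)
  Distance 3: (x=0, y=2), (x=2, y=2), (x=1, y=3)
  Distance 4: (x=0, y=3), (x=2, y=3)
  Distance 5: (x=0, y=4), (x=2, y=4)
  Distance 6: (x=0, y=5), (x=2, y=5)
  Distance 7: (x=1, y=5), (x=0, y=6), (x=2, y=6)
  Distance 8: (x=1, y=6), (x=0, y=7), (x=2, y=7)
  Distance 9: (x=1, y=7), (x=0, y=8), (x=2, y=8)
  Distance 10: (x=1, y=8)
Total reachable: 26 (grid has 26 open cells total)

Answer: Reachable cells: 26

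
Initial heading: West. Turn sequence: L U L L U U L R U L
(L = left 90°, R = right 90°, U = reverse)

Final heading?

Answer: Final heading: West

Derivation:
Start: West
  L (left (90° counter-clockwise)) -> South
  U (U-turn (180°)) -> North
  L (left (90° counter-clockwise)) -> West
  L (left (90° counter-clockwise)) -> South
  U (U-turn (180°)) -> North
  U (U-turn (180°)) -> South
  L (left (90° counter-clockwise)) -> East
  R (right (90° clockwise)) -> South
  U (U-turn (180°)) -> North
  L (left (90° counter-clockwise)) -> West
Final: West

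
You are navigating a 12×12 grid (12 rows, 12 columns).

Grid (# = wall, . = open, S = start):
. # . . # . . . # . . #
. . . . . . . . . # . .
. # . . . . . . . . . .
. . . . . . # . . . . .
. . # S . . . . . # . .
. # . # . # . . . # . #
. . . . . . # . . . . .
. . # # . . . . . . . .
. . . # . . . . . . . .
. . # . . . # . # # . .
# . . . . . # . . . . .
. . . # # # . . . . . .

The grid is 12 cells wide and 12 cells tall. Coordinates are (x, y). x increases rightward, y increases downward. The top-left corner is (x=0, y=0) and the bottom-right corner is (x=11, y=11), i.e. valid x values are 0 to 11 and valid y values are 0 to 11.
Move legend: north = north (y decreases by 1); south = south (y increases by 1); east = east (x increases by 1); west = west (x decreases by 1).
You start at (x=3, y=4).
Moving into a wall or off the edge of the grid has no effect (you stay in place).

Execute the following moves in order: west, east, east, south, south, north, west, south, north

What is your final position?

Start: (x=3, y=4)
  west (west): blocked, stay at (x=3, y=4)
  east (east): (x=3, y=4) -> (x=4, y=4)
  east (east): (x=4, y=4) -> (x=5, y=4)
  south (south): blocked, stay at (x=5, y=4)
  south (south): blocked, stay at (x=5, y=4)
  north (north): (x=5, y=4) -> (x=5, y=3)
  west (west): (x=5, y=3) -> (x=4, y=3)
  south (south): (x=4, y=3) -> (x=4, y=4)
  north (north): (x=4, y=4) -> (x=4, y=3)
Final: (x=4, y=3)

Answer: Final position: (x=4, y=3)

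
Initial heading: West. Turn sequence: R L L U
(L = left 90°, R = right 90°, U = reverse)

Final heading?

Answer: Final heading: North

Derivation:
Start: West
  R (right (90° clockwise)) -> North
  L (left (90° counter-clockwise)) -> West
  L (left (90° counter-clockwise)) -> South
  U (U-turn (180°)) -> North
Final: North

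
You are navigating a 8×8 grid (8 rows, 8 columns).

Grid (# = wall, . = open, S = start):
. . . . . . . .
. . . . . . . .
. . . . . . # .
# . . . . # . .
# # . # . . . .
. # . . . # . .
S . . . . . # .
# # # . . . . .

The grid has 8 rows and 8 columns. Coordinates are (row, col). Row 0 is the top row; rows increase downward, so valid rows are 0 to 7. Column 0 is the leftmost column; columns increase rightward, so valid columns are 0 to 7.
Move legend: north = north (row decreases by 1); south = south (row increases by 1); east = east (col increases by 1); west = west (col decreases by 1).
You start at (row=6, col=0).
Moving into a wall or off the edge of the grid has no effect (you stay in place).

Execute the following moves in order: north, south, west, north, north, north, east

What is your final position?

Start: (row=6, col=0)
  north (north): (row=6, col=0) -> (row=5, col=0)
  south (south): (row=5, col=0) -> (row=6, col=0)
  west (west): blocked, stay at (row=6, col=0)
  north (north): (row=6, col=0) -> (row=5, col=0)
  north (north): blocked, stay at (row=5, col=0)
  north (north): blocked, stay at (row=5, col=0)
  east (east): blocked, stay at (row=5, col=0)
Final: (row=5, col=0)

Answer: Final position: (row=5, col=0)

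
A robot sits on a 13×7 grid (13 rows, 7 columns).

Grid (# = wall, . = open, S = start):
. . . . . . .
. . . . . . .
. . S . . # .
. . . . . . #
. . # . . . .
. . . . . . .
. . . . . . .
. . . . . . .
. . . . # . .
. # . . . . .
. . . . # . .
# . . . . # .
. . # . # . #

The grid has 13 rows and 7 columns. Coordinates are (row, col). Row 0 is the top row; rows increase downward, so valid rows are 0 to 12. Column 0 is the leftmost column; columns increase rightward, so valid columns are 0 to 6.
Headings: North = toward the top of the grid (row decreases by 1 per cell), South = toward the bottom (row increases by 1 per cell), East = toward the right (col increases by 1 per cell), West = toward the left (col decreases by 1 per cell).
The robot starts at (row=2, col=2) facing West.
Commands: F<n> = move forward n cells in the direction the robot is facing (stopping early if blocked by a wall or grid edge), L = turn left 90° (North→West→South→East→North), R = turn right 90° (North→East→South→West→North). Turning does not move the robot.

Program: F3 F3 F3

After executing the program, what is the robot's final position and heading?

Answer: Final position: (row=2, col=0), facing West

Derivation:
Start: (row=2, col=2), facing West
  F3: move forward 2/3 (blocked), now at (row=2, col=0)
  F3: move forward 0/3 (blocked), now at (row=2, col=0)
  F3: move forward 0/3 (blocked), now at (row=2, col=0)
Final: (row=2, col=0), facing West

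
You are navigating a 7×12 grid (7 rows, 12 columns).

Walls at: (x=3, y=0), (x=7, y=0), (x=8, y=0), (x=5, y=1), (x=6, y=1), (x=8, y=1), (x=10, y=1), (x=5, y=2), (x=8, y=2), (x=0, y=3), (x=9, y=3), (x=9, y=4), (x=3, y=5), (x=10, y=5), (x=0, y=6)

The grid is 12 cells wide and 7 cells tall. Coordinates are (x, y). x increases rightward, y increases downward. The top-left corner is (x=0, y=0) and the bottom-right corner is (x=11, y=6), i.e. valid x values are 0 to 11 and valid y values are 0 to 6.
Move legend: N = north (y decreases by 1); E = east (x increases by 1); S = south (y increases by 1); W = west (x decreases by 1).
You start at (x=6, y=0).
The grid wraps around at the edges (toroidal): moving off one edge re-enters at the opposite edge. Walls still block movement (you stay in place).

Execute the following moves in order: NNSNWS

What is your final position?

Start: (x=6, y=0)
  N (north): (x=6, y=0) -> (x=6, y=6)
  N (north): (x=6, y=6) -> (x=6, y=5)
  S (south): (x=6, y=5) -> (x=6, y=6)
  N (north): (x=6, y=6) -> (x=6, y=5)
  W (west): (x=6, y=5) -> (x=5, y=5)
  S (south): (x=5, y=5) -> (x=5, y=6)
Final: (x=5, y=6)

Answer: Final position: (x=5, y=6)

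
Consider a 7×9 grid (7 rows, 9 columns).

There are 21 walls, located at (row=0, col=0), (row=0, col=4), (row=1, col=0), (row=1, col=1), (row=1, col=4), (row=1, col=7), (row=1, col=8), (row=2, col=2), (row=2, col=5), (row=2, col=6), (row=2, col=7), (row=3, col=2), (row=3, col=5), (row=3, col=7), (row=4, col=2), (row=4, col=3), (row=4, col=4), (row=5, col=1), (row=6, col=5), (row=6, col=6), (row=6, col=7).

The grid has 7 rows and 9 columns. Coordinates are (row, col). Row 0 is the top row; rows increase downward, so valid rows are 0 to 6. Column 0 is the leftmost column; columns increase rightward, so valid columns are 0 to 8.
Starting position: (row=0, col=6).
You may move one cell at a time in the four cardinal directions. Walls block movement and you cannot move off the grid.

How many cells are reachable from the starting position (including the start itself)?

BFS flood-fill from (row=0, col=6):
  Distance 0: (row=0, col=6)
  Distance 1: (row=0, col=5), (row=0, col=7), (row=1, col=6)
  Distance 2: (row=0, col=8), (row=1, col=5)
Total reachable: 6 (grid has 42 open cells total)

Answer: Reachable cells: 6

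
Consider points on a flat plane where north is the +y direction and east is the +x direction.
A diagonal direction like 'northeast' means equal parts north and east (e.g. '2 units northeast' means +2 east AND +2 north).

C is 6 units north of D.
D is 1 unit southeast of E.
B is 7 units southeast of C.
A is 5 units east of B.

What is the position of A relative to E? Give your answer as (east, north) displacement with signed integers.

Answer: A is at (east=13, north=-2) relative to E.

Derivation:
Place E at the origin (east=0, north=0).
  D is 1 unit southeast of E: delta (east=+1, north=-1); D at (east=1, north=-1).
  C is 6 units north of D: delta (east=+0, north=+6); C at (east=1, north=5).
  B is 7 units southeast of C: delta (east=+7, north=-7); B at (east=8, north=-2).
  A is 5 units east of B: delta (east=+5, north=+0); A at (east=13, north=-2).
Therefore A relative to E: (east=13, north=-2).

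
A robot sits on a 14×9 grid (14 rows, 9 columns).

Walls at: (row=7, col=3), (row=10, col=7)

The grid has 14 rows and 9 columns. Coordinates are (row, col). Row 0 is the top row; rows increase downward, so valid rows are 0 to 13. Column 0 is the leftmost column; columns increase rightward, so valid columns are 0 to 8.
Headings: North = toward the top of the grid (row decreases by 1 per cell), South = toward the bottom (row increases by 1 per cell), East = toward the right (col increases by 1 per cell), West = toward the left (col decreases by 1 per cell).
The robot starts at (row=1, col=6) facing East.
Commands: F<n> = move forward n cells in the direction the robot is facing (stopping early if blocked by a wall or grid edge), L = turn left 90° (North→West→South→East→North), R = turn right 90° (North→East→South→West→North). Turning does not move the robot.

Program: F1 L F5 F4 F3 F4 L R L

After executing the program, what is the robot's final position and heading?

Start: (row=1, col=6), facing East
  F1: move forward 1, now at (row=1, col=7)
  L: turn left, now facing North
  F5: move forward 1/5 (blocked), now at (row=0, col=7)
  F4: move forward 0/4 (blocked), now at (row=0, col=7)
  F3: move forward 0/3 (blocked), now at (row=0, col=7)
  F4: move forward 0/4 (blocked), now at (row=0, col=7)
  L: turn left, now facing West
  R: turn right, now facing North
  L: turn left, now facing West
Final: (row=0, col=7), facing West

Answer: Final position: (row=0, col=7), facing West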